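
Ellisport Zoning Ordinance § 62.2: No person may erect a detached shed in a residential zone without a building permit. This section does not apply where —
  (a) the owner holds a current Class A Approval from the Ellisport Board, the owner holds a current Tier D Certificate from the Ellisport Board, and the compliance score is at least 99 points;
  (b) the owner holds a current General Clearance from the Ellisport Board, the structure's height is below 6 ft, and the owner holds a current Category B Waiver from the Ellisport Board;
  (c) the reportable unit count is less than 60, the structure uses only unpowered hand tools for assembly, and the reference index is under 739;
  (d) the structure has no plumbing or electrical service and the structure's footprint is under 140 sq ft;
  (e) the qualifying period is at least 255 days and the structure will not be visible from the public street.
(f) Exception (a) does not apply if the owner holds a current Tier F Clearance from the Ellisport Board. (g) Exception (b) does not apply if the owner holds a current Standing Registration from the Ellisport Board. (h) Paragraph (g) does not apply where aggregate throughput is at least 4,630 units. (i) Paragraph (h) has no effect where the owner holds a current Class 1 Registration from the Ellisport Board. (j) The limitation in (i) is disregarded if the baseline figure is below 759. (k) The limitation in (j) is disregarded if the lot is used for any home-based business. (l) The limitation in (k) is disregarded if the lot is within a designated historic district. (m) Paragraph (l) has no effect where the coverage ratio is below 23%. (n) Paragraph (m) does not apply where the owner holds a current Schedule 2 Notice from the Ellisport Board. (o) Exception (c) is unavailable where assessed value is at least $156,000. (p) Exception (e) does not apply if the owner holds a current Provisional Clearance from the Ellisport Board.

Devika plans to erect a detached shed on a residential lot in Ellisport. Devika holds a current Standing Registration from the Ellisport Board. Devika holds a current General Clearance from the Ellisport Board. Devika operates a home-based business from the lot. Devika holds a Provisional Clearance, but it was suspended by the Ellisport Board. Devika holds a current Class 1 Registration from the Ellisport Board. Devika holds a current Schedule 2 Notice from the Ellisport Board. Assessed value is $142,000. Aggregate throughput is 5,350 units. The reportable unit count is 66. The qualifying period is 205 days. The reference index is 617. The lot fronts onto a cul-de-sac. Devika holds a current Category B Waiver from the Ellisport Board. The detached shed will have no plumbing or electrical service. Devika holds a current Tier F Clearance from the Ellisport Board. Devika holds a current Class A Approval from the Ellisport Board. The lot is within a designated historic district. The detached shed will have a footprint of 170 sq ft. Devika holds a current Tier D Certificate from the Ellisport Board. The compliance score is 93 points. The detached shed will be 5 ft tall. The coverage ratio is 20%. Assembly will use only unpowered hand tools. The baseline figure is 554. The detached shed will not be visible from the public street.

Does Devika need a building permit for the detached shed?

No — exception (b) applies; Devika does not need a building permit.

Exception (a) requires that the compliance score is at least 99 points; but the compliance score is 93 points, short of 99 points, so (a) is unavailable.
Exception (b)'s conditions are all satisfied: a current General Clearance is held; the structure's height is 5 ft, below the 6 ft limit; a current Category B Waiver is held. Under paragraphs (g)–(n): (g) would limit (b) — a current Standing Registration is held — but (h) sets (g) aside: (h) operates against (g): aggregate throughput is 5,350 units, meeting the 4,630 units threshold. (i) would limit (h) — a current Class 1 Registration is held — but (j) sets (i) aside: (j) is engaged — the baseline figure is 554, below the 759 limit. (k) would limit (j) — a home-based business operates on the lot — but (l) sets (k) aside: (l) operates against (k): the lot is in a historic district. (m) would limit (l) — the coverage ratio is 20%, below the 23% limit — but (n) sets (m) aside: (n) operates against (m): a current Schedule 2 Notice is held. So (b) applies.
Exception (c) fails — the reportable unit count is 66, not less than 60.
Exception (d) fails — the structure's footprint is 170 sq ft, not under 140 sq ft.
Exception (e) requires that the qualifying period is at least 255 days; but the qualifying period is 205 days, short of 255 days, so (e) is unavailable.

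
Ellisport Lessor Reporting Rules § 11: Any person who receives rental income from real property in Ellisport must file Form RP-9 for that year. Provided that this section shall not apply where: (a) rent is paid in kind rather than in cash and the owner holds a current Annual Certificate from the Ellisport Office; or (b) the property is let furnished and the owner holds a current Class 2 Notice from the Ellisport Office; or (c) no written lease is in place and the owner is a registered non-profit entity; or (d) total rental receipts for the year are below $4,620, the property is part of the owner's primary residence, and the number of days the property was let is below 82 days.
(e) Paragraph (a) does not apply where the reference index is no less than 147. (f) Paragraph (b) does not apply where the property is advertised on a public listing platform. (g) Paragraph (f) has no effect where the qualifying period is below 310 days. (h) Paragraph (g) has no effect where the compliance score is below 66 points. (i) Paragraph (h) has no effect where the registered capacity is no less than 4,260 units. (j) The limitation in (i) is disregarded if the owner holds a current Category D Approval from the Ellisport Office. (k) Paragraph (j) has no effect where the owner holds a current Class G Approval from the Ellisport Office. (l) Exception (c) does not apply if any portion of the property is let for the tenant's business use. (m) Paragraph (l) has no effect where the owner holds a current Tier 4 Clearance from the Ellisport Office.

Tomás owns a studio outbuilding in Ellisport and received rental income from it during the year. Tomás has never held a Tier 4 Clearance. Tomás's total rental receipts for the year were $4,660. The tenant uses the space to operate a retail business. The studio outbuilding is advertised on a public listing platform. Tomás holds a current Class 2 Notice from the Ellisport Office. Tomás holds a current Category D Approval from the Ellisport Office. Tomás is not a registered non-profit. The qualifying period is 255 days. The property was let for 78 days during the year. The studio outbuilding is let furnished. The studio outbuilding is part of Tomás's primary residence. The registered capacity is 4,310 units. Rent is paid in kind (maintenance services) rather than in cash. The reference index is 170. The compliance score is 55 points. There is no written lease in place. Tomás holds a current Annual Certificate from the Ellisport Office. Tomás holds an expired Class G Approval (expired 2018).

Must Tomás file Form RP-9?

Yes — Tomás must file Form RP-9.

Exception (a) is satisfied on its face — rent is paid in kind; a current Annual Certificate is held. Turning to paragraph (e): (e) operates — the reference index is 170, meeting the 147 threshold. So (a) is unavailable.
Exception (b): the property is let furnished; a current Class 2 Notice is held — every condition holds. Turning to paragraphs (f)–(k): (f) operates — the property is publicly advertised. (g) is triggered (the qualifying period is 255 days, below the 310 days limit), but is itself disapplied by (h): (h) is triggered — the compliance score is 55 points, below the 66 points limit. (i) would limit (h) — the registered capacity is 4,310 units, meeting the 4,260 units threshold — but (j) sets (i) aside: (j) operates against (i): a current Category D Approval is held. (k) does not operate here (there is no Class G Approval in force), so (j) stands. So (b) is unavailable.
Exception (c) does not apply: Tomás is not a registered non-profit.
Exception (d) does not apply: total rental receipts for the year are $4,660, not below $4,620.
No exception applies. The general rule governs.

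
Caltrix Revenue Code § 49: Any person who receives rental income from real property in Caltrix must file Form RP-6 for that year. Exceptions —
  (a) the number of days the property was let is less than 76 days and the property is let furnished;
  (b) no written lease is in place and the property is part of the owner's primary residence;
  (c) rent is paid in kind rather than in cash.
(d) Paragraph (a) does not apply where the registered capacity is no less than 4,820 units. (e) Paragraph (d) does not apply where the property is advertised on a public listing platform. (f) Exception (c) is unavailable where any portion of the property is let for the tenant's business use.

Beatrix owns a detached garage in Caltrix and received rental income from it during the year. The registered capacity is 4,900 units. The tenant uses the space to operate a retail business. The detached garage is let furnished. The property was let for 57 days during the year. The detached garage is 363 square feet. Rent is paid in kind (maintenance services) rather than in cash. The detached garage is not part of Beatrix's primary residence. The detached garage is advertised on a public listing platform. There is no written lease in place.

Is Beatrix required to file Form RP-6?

All of (a)'s requirements are met (the number of days the property was let is 57 days, less than the 76 days limit; the property is let furnished). Considering the limiting provisions: (d) would limit (a) — the registered capacity is 4,900 units, meeting the 4,820 units threshold — but (e) sets (d) aside: (e) is engaged — the property is publicly advertised. Exception (a) stands.
Exception (b) requires that the property is part of the owner's primary residence; but the detached garage is not part of the primary residence, so (b) is unavailable.
Exception (c) is satisfied on its face — rent is paid in kind. However, paragraph (f) must be considered: (f) operates — the space is let for business use. So (c) is unavailable.

No — exception (a) applies; Beatrix is not required to file Form RP-6.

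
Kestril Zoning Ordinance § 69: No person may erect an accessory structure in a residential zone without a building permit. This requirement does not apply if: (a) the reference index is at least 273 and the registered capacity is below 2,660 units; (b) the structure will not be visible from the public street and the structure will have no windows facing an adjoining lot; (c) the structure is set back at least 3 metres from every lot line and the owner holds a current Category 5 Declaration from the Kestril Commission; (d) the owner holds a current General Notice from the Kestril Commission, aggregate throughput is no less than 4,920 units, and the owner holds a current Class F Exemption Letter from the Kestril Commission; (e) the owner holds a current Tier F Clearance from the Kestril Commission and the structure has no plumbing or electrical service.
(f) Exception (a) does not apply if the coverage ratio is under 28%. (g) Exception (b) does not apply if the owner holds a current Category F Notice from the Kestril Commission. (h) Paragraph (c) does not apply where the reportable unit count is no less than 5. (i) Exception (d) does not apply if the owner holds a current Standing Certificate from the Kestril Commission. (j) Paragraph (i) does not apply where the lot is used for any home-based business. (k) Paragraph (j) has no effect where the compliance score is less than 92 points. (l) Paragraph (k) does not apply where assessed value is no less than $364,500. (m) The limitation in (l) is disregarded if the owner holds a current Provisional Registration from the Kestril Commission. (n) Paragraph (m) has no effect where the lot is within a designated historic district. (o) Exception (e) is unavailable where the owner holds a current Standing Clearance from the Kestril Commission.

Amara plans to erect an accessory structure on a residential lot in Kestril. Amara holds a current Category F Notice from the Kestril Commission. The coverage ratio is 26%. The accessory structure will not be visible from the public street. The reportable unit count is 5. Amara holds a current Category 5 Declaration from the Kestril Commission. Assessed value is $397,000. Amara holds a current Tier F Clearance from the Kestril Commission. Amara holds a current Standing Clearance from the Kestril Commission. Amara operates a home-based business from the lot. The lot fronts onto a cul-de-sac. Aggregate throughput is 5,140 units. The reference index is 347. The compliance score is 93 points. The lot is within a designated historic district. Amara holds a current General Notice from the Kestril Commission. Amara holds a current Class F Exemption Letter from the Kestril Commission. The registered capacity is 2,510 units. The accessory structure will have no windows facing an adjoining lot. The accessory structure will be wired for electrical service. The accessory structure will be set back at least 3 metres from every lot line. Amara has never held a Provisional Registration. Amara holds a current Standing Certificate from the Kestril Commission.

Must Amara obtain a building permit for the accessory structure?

Exception (a): the reference index is 347, meeting the 273 threshold; the registered capacity is 2,510 units, below the 2,660 units limit — every condition holds. Turning to paragraph (f): (f) operates against (a): the coverage ratio is 26%, under the 28% limit. (a) is therefore removed.
Exception (b) is satisfied on its face — the structure will not be visible from the street; no windows face an adjoining lot. But: (g) operates against (b): a current Category F Notice is held. (b) is therefore removed.
Exception (c)'s conditions are all satisfied: the setback is at least 3 m on every side; a current Category 5 Declaration is held. But applying paragraph (h): (h) operates against (c): the reportable unit count is 5, meeting the 5 threshold. (c) is therefore removed.
Exception (d): a current General Notice is held; aggregate throughput is 5,140 units, meeting the 4,920 units threshold; a current Class F Exemption Letter is held — every condition holds. Considering the limiting provisions: (i) is triggered (a current Standing Certificate is held), but is displaced by (j): (j) operates against (i): a home-based business operates on the lot. (k), which would lift (j), does not operate here — the compliance score is 93 points, not less than 92 points. So (d) applies.
Exception (e) does not apply: electrical service is planned.

No — exception (d) applies; Amara does not need a building permit.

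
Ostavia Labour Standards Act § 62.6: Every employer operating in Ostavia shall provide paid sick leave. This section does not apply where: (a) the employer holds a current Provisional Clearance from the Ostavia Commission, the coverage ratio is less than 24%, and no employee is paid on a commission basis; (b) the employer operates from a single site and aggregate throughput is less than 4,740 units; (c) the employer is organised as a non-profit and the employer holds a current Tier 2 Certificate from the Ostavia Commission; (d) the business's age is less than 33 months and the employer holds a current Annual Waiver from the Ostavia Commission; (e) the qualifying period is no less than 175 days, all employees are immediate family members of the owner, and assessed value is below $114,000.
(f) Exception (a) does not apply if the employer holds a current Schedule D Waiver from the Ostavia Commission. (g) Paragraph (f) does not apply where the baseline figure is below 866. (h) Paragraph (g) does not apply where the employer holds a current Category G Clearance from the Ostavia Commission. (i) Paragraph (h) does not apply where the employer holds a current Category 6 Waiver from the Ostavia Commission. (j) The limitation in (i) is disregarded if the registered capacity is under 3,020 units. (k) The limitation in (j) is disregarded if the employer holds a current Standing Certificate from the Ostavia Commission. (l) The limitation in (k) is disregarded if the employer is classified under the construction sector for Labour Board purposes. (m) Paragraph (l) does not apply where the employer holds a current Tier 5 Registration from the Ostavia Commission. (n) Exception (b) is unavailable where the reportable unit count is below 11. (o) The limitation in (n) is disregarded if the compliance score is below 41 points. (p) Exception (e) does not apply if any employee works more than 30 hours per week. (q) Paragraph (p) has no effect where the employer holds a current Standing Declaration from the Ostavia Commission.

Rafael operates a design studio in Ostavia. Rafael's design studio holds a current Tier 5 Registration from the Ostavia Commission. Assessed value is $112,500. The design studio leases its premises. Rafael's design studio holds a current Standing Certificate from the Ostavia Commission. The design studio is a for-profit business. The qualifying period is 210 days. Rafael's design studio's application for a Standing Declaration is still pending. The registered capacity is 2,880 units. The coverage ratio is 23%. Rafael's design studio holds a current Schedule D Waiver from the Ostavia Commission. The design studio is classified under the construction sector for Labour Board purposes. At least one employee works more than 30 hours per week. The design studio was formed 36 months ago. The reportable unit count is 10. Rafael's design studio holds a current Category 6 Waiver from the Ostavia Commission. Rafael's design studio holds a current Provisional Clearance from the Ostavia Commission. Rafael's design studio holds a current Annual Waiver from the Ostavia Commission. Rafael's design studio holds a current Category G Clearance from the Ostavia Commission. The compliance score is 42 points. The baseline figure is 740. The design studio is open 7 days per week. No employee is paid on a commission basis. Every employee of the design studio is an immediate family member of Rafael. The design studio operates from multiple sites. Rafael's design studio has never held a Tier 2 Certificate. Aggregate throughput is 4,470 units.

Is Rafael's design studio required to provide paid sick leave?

Exception (a) is satisfied on its face — a current Provisional Clearance is held; the coverage ratio is 23%, less than the 24% limit; no employee is paid on commission. Considering the limiting provisions: (f) operates (a current Schedule D Waiver is held), but is itself disapplied by (g): (g) applies — the baseline figure is 740, below the 866 limit. (h) is engaged (a current Category G Clearance is held), but is set aside by (i): (i) operates against (h): a current Category 6 Waiver is held. (j) would limit (i) — the registered capacity is 2,880 units, under the 3,020 units limit — but (k) sets (j) aside: (k) operates against (j): a current Standing Certificate is held. (l) is triggered (the design studio is classified under the construction sector), but is itself disapplied by (m): (m) operates against (l): a current Tier 5 Registration is held. (a) remains available.
Exception (b) does not apply: the employer operates from multiple sites.
Exception (c) requires that the employer is organised as a non-profit; but the employer is for-profit, so (c) is unavailable.
Exception (d) requires that the business's age is less than 33 months; but the business's age is 36 months, not less than 33 months, so (d) is unavailable.
Exception (e) is satisfied on its face — the qualifying period is 210 days, meeting the 175 days threshold; every employee is an immediate family member; assessed value is $112,500, below the $114,000 limit. But: (p) is engaged — at least one employee exceeds 30 hours/week. (q) is not engaged (there is no Standing Declaration in force), so (p) stands. Exception (e) does not apply.

No — exception (a) applies; Rafael's design studio is not required to provide paid sick leave.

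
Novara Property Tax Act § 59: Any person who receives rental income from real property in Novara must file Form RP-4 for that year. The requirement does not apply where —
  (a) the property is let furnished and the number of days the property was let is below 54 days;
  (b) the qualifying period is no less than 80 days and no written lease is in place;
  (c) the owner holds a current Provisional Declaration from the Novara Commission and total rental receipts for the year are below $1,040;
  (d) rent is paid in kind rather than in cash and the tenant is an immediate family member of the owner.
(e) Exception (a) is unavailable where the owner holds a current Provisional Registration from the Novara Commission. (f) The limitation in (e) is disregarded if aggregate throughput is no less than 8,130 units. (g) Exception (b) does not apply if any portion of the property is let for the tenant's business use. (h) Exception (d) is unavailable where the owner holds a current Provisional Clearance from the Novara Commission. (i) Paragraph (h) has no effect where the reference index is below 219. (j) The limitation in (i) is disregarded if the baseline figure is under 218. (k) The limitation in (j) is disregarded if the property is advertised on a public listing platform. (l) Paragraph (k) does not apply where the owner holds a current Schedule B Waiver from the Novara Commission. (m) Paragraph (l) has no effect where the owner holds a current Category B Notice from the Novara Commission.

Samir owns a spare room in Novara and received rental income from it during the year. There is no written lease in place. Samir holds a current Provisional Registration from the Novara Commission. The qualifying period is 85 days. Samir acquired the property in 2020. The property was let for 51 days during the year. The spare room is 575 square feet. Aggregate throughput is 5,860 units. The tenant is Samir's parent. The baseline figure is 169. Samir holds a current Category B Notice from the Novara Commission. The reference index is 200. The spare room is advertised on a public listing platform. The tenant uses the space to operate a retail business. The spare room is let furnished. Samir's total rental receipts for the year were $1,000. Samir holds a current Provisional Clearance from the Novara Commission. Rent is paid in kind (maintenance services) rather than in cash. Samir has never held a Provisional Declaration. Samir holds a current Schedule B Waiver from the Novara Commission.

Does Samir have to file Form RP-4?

No — exception (d) applies; Samir is not required to file Form RP-4.

Exception (a): the property is let furnished; the number of days the property was let is 51 days, below the 54 days limit — every condition holds. However, paragraphs (e)–(f) must be considered: (e) operates against (a): a current Provisional Registration is held. (f) is inapplicable (aggregate throughput is 5,860 units, short of 8,130 units), so (e) stands. (a) is therefore removed.
Exception (b) is satisfied on its face — the qualifying period is 85 days, meeting the 80 days threshold; there is no written lease. But: (g) operates against (b): the space is let for business use. Exception (b) does not apply.
Exception (c) requires that the owner holds a current Provisional Declaration from the Novara Commission; but there is no Provisional Declaration in force, so (c) is unavailable.
All of (d)'s requirements are met (rent is paid in kind; the tenant is an immediate family member). Under paragraphs (h)–(m): (h) would limit (d) — a current Provisional Clearance is held — but (i) sets (h) aside: (i) operates against (h): the reference index is 200, below the 219 limit. (j) would limit (i) — the baseline figure is 169, under the 218 limit — but (k) sets (j) aside: (k) is engaged — the property is publicly advertised. (l) would limit (k) — a current Schedule B Waiver is held — but (m) sets (l) aside: (m) is triggered — a current Category B Notice is held. Exception (d) stands.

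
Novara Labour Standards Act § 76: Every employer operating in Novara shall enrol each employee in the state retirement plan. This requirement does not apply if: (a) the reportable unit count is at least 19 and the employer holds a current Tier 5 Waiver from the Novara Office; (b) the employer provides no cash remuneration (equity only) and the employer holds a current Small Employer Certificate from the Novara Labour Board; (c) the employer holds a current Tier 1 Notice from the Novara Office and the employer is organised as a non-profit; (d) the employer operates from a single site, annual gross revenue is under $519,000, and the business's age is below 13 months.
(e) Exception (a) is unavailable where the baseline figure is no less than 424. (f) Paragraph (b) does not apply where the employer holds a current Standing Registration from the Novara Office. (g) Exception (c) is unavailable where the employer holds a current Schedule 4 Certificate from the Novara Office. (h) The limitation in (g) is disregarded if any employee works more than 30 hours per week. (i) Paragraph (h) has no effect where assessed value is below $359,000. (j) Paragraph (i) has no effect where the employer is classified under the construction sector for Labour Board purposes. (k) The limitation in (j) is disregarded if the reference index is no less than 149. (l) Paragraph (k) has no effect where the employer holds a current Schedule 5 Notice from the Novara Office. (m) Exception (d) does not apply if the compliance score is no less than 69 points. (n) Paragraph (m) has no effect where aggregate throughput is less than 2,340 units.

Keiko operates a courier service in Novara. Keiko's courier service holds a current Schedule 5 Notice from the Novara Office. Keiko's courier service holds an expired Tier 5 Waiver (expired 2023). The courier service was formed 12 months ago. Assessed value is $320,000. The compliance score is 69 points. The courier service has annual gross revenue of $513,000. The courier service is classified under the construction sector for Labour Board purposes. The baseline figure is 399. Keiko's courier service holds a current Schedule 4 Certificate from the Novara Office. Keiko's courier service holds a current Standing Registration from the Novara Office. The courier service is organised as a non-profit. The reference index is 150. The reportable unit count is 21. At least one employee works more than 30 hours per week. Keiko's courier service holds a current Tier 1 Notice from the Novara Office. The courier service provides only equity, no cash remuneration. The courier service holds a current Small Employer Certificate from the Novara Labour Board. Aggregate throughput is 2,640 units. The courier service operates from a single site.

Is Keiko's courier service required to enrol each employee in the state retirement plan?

Exception (a) requires that the employer holds a current Tier 5 Waiver from the Novara Office; but the Tier 5 Waiver is not current, so (a) is unavailable.
Exception (b)'s conditions are all satisfied: remuneration is equity-only; a current Small Employer Certificate is held. However, paragraph (f) must be considered: (f) operates against (b): a current Standing Registration is held. So (b) is unavailable.
Exception (c) is satisfied on its face — a current Tier 1 Notice is held; the employer is a non-profit. As to paragraphs (g)–(l): (g) applies (a current Schedule 4 Certificate is held), but is set aside by (h): (h) applies — at least one employee exceeds 30 hours/week. (i) is triggered (assessed value is $320,000, below the $359,000 limit), but yields to (j): (j) is engaged — the courier service is classified under the construction sector. (k) operates (the reference index is 150, meeting the 149 threshold), but is displaced by (l): (l) operates against (k): a current Schedule 5 Notice is held. So (c) applies.
All of (d)'s requirements are met (the employer operates from a single site; annual gross revenue is $513,000, under the $519,000 limit; the business's age is 12 months, below the 13 months limit). But applying paragraphs (m)–(n): (m) applies — the compliance score is 69 points, meeting the 69 points threshold. (n) is not triggered (aggregate throughput is 2,640 units, not less than 2,340 units), so (m) stands. (d) is therefore removed.

No — exception (c) applies; Keiko's courier service is not required to enrol each employee in the state retirement plan.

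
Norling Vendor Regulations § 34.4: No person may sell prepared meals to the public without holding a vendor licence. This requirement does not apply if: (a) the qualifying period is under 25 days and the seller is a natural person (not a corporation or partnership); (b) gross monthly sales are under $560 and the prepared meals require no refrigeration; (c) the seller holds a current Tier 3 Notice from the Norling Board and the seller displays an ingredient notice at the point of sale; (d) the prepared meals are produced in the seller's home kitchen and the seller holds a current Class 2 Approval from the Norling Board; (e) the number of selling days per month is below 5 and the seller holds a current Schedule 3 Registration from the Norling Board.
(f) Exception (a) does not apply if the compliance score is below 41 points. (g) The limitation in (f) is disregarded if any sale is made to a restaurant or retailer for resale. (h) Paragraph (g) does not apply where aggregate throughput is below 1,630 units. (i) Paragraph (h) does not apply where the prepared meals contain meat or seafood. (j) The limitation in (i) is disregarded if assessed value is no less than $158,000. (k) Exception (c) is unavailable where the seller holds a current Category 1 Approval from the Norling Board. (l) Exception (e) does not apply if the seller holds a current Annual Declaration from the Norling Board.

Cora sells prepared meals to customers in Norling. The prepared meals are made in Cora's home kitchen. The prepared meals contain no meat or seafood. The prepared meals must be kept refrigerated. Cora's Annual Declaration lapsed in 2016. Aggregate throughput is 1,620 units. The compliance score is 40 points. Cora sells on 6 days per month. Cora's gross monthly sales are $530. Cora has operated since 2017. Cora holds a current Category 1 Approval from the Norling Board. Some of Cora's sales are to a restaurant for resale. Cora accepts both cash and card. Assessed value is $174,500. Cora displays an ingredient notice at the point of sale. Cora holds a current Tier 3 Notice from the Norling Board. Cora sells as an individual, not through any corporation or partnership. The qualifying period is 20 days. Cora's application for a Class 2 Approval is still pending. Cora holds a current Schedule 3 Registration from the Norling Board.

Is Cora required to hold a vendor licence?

Yes — Cora must hold a vendor licence.

Exception (a)'s conditions are all satisfied: the qualifying period is 20 days, under the 25 days limit; the seller is a natural person. But: (f) operates against (a): the compliance score is 40 points, below the 41 points limit. (g) would limit (f) — some sales are to a restaurant for resale — but (h) sets (g) aside: (h) is triggered — aggregate throughput is 1,620 units, below the 1,630 units limit. (i), which would lift (h), does not operate here — the prepared meals contain no meat or seafood. So (a) is unavailable.
Exception (b) fails — the prepared meals require refrigeration.
All of (c)'s requirements are met (a current Tier 3 Notice is held; an ingredient notice is displayed). But: (k) operates against (c): a current Category 1 Approval is held. (c) is therefore removed.
Exception (d) does not apply: no current Class 2 Approval is held.
Exception (e) fails — the number of selling days per month is 6, not below 5.
None of the exceptions is available; § 34.4 applies in full.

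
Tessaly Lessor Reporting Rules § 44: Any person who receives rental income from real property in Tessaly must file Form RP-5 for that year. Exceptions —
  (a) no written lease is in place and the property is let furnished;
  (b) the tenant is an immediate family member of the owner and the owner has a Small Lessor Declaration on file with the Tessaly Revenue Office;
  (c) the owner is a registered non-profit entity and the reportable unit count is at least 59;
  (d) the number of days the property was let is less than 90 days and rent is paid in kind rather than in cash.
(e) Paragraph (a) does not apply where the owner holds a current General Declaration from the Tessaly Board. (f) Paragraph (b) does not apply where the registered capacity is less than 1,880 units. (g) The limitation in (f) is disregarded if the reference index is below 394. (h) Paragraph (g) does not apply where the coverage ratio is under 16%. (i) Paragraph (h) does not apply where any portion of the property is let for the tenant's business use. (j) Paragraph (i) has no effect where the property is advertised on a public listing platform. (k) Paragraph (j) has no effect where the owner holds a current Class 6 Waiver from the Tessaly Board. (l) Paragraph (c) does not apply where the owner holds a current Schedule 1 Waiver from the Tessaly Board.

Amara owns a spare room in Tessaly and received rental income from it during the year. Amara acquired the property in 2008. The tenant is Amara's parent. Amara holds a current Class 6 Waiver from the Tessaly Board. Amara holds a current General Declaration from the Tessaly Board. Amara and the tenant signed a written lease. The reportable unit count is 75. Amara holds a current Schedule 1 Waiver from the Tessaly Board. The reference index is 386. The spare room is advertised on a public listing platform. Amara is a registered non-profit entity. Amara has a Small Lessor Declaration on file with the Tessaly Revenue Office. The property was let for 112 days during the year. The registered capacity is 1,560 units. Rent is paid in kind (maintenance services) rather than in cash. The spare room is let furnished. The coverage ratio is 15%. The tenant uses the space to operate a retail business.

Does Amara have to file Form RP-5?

Exception (a) does not apply: a written lease is in place.
Exception (b): the tenant is an immediate family member; a Small Lessor Declaration is on file — every condition holds. Applying paragraphs (f)–(k): (f) would limit (b) — the registered capacity is 1,560 units, less than the 1,880 units limit — but (g) sets (f) aside: (g) operates against (f): the reference index is 386, below the 394 limit. (h) would limit (g) — the coverage ratio is 15%, under the 16% limit — but (i) sets (h) aside: (i) is triggered — the space is let for business use. (j) would limit (i) — the property is publicly advertised — but (k) sets (j) aside: (k) operates against (j): a current Class 6 Waiver is held. Exception (b) stands.
Exception (c): Amara is a registered non-profit; the reportable unit count is 75, meeting the 59 threshold — every condition holds. However, paragraph (l) must be considered: (l) is triggered — a current Schedule 1 Waiver is held. So (c) is unavailable.
Exception (d) requires that the number of days the property was let is less than 90 days; but the number of days the property was let is 112 days, not less than 90 days, so (d) is unavailable.

No — exception (b) applies; Amara is not required to file Form RP-5.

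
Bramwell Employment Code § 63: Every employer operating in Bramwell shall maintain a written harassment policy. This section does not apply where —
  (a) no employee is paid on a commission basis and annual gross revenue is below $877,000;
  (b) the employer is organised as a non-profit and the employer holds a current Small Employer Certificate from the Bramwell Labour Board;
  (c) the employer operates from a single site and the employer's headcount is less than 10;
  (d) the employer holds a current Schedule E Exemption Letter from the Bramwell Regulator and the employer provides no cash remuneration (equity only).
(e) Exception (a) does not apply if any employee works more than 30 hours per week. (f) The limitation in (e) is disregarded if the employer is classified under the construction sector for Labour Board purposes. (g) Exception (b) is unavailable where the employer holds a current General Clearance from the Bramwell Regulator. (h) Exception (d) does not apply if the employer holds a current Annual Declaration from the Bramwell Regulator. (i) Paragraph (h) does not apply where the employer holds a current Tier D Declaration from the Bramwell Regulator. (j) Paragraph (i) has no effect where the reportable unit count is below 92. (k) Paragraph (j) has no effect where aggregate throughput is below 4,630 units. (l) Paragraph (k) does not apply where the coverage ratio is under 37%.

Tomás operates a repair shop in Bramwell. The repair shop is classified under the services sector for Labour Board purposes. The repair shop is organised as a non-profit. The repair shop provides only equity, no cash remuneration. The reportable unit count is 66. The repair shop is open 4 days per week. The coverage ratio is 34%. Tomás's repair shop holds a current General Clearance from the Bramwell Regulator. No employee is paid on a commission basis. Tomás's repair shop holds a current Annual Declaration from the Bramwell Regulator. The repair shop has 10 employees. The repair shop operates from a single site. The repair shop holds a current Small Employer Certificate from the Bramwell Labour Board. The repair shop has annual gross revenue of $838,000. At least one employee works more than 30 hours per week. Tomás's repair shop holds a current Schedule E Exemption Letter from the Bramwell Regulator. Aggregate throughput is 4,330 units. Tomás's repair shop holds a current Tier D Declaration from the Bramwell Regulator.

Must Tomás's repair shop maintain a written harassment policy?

Yes — Tomás's repair shop must maintain a written harassment policy.

All of (a)'s requirements are met (no employee is paid on commission; annual gross revenue is $838,000, below the $877,000 limit). But: (e) applies — at least one employee exceeds 30 hours/week. (f) is not triggered (the repair shop is classified under the services sector), so (e) stands. So (a) is unavailable.
Exception (b)'s conditions are all satisfied: the employer is a non-profit; a current Small Employer Certificate is held. But applying paragraph (g): (g) operates against (b): a current General Clearance is held. (b) is therefore removed.
Exception (c) requires that the employer's headcount is less than 10; but the employer's headcount is 10, not less than 10, so (c) is unavailable.
Exception (d)'s conditions are all satisfied: a current Schedule E Exemption Letter is held; remuneration is equity-only. However, paragraphs (h)–(l) must be considered: (h) applies — a current Annual Declaration is held. (i) is triggered (a current Tier D Declaration is held), but is displaced by (j): (j) operates — the reportable unit count is 66, below the 92 limit. (k) operates (aggregate throughput is 4,330 units, below the 4,630 units limit), but yields to (l): (l) is triggered — the coverage ratio is 34%, under the 37% limit. Exception (d) does not apply.
No exception applies. The general rule governs.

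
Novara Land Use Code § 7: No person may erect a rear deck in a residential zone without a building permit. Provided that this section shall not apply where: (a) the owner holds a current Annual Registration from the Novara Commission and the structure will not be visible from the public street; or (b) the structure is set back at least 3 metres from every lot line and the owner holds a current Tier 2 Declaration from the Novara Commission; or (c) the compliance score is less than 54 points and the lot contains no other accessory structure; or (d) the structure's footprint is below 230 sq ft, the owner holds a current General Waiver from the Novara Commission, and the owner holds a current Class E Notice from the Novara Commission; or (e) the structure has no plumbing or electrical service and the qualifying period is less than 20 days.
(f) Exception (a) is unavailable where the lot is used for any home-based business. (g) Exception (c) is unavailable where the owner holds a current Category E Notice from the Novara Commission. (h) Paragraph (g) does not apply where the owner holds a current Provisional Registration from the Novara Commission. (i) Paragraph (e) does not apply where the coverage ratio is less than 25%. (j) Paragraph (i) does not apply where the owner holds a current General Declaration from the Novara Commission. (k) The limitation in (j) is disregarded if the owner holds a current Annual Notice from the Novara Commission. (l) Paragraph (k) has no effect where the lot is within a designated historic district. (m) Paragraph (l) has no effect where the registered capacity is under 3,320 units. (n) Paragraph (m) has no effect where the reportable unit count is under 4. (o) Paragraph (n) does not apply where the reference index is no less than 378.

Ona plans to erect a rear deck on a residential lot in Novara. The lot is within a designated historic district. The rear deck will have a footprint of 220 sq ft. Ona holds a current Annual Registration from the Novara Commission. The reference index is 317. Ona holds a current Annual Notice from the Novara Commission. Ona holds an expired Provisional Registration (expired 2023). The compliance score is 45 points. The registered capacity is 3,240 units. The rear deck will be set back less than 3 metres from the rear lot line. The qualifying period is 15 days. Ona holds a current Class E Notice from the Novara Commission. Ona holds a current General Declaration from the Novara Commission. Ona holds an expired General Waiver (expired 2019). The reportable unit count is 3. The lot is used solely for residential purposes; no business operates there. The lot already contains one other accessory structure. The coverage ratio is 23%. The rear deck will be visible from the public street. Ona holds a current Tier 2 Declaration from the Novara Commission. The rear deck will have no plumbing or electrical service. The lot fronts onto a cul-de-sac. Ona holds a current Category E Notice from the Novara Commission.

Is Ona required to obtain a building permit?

Exception (a) does not apply: the structure will be visible from the street.
Exception (b) fails — the rear setback is under 3 m.
Exception (c) requires that the lot contains no other accessory structure; but the lot already has another accessory structure, so (c) is unavailable.
Exception (d) does not apply: there is no General Waiver in force.
Exception (e): there is no plumbing or electrical service; the qualifying period is 15 days, less than the 20 days limit — every condition holds. Applying paragraphs (i)–(o): (i) would limit (e) — the coverage ratio is 23%, less than the 25% limit — but (j) sets (i) aside: (j) operates against (i): a current General Declaration is held. (k) is engaged (a current Annual Notice is held), but is overridden by (l): (l) is triggered — the lot is in a historic district. (m) would limit (l) — the registered capacity is 3,240 units, under the 3,320 units limit — but (n) sets (m) aside: (n) operates — the reportable unit count is 3, under the 4 limit. (o) does not operate here (the reference index is 317, short of 378), so (n) stands. Exception (e) stands.

No — exception (e) applies; Ona does not need a building permit.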